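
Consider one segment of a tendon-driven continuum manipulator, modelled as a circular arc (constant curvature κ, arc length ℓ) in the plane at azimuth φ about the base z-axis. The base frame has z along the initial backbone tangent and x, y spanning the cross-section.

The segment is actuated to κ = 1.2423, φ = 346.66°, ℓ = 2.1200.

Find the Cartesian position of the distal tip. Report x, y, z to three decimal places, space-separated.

θ = κ·ℓ = 1.2423 × 2.1200 = 2.63368 rad
ρ = (1 − cos θ)/κ = (1 − -0.87376)/1.2423 = 1.50830
z = sin θ / κ = 0.48636/1.2423 = 0.39150
x = ρ cos φ = 1.50830 × cos(346.66°) = 1.46760
y = ρ sin φ = 1.50830 × sin(346.66°) = -0.34801

1.468 -0.348 0.391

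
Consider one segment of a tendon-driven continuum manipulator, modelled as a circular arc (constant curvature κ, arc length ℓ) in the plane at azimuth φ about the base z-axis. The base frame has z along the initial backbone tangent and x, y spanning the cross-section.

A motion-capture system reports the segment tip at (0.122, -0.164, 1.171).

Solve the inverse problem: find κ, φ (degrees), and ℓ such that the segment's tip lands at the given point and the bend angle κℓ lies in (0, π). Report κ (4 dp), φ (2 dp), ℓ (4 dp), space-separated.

ρ = √(x²+y²) = √(0.122² + -0.164²) = 0.20440
φ = atan2(y, x) mod 360° = atan2(-0.164, 0.122) = 306.6456°
|p|² = ρ² + z² = 0.20440² + 1.171² = 1.41302
κ = 2ρ / |p|² = 2×0.20440 / 1.41302 = 0.28931
θ = 2·atan2(ρ, z) = 2·atan2(0.20440, 1.171) = 0.34562 rad
ℓ = θ/κ = 0.34562/0.28931 = 1.19464

0.2893 306.65 1.1946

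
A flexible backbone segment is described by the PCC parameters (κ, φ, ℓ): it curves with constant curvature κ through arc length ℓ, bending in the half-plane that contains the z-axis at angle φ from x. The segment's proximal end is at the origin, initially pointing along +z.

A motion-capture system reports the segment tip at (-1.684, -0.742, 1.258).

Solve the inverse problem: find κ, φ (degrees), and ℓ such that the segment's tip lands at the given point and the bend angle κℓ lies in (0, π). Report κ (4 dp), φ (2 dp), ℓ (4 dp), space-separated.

0.7407 203.78 2.6223

ρ = √(x²+y²) = √(-1.684² + -0.742²) = 1.84022
φ = atan2(y, x) mod 360° = atan2(-0.742, -1.684) = 203.7791°
|p|² = ρ² + z² = 1.84022² + 1.258² = 4.96898
κ = 2ρ / |p|² = 2×1.84022 / 4.96898 = 0.74068
θ = 2·atan2(ρ, z) = 2·atan2(1.84022, 1.258) = 1.94231 rad
ℓ = θ/κ = 1.94231/0.74068 = 2.62232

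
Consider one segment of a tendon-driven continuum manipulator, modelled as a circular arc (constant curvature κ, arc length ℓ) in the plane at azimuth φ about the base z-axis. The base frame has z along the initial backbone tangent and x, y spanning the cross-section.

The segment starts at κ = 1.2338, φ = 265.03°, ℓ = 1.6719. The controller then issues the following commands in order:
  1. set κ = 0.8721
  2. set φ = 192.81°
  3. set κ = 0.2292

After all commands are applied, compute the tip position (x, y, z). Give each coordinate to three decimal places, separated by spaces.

-0.309 -0.070 1.631

initial: κ=1.2338, φ=265.03°, ℓ=1.6719
cmd 1: set κ=0.8721 → (κ,φ,ℓ)=(0.8721,265.03°,1.6719) → tip=(-0.0882,-1.0138,1.1394)
cmd 2: set φ=192.81° → (κ,φ,ℓ)=(0.8721,192.81°,1.6719) → tip=(-0.9923,-0.2256,1.1394)
cmd 3: set κ=0.2292 → (κ,φ,ℓ)=(0.2292,192.81°,1.6719) → tip=(-0.3086,-0.0702,1.6313)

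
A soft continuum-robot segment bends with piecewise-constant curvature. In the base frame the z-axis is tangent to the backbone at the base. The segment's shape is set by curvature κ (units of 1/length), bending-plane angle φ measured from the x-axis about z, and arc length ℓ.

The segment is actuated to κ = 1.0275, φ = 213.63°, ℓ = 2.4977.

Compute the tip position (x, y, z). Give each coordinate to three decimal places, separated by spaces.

θ = κ·ℓ = 1.0275 × 2.4977 = 2.56639 rad
ρ = (1 − cos θ)/κ = (1 − -0.83908)/1.0275 = 1.78986
z = sin θ / κ = 0.54401/1.0275 = 0.52945
x = ρ cos φ = 1.78986 × cos(213.63°) = -1.49029
y = ρ sin φ = 1.78986 × sin(213.63°) = -0.99127

-1.490 -0.991 0.529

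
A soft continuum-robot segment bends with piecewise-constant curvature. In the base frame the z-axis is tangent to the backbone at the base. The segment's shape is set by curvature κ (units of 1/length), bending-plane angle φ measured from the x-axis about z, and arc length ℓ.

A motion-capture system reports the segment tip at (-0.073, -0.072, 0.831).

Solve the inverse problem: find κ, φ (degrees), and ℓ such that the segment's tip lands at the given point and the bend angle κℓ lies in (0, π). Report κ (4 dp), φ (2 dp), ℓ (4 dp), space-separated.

0.2925 224.60 0.8394

ρ = √(x²+y²) = √(-0.073² + -0.072²) = 0.10253
φ = atan2(y, x) mod 360° = atan2(-0.072, -0.073) = 224.6049°
|p|² = ρ² + z² = 0.10253² + 0.831² = 0.70107
κ = 2ρ / |p|² = 2×0.10253 / 0.70107 = 0.29250
θ = 2·atan2(ρ, z) = 2·atan2(0.10253, 0.831) = 0.24553 rad
ℓ = θ/κ = 0.24553/0.29250 = 0.83941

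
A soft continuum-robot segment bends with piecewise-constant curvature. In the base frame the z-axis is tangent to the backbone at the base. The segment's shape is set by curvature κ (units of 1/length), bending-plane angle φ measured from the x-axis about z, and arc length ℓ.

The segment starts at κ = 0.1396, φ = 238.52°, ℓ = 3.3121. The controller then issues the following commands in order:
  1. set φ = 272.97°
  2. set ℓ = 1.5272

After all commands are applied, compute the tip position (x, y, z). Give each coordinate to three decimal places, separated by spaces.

initial: κ=0.1396, φ=238.52°, ℓ=3.3121
cmd 1: set φ=272.97° → (κ,φ,ℓ)=(0.1396,272.97°,3.3121) → tip=(0.0390,-0.7512,3.1953)
cmd 2: set ℓ=1.5272 → (κ,φ,ℓ)=(0.1396,272.97°,1.5272) → tip=(0.0084,-0.1620,1.5157)

0.008 -0.162 1.516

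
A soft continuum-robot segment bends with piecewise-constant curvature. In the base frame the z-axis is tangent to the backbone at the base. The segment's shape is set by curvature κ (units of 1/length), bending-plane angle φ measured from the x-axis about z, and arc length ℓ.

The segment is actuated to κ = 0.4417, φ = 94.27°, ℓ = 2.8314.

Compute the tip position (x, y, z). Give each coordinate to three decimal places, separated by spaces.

-0.116 1.547 2.149

θ = κ·ℓ = 0.4417 × 2.8314 = 1.25063 rad
ρ = (1 − cos θ)/κ = (1 − 0.31473)/0.4417 = 1.55145
z = sin θ / κ = 0.94918/0.4417 = 2.14893
x = ρ cos φ = 1.55145 × cos(94.27°) = -0.11552
y = ρ sin φ = 1.55145 × sin(94.27°) = 1.54714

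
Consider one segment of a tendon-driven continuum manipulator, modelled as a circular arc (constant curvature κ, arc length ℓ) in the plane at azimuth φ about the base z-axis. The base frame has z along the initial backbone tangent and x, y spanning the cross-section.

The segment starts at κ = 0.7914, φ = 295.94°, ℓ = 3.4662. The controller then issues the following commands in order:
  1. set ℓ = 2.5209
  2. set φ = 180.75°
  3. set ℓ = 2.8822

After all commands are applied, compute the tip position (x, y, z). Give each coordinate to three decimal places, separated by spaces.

-2.087 -0.027 0.958

initial: κ=0.7914, φ=295.94°, ℓ=3.4662
cmd 1: set ℓ=2.5209 → (κ,φ,ℓ)=(0.7914,295.94°,2.5209) → tip=(0.7802,-1.6040,1.1516)
cmd 2: set φ=180.75° → (κ,φ,ℓ)=(0.7914,180.75°,2.5209) → tip=(-1.7836,-0.0233,1.1516)
cmd 3: set ℓ=2.8822 → (κ,φ,ℓ)=(0.7914,180.75°,2.8822) → tip=(-2.0872,-0.0273,0.9581)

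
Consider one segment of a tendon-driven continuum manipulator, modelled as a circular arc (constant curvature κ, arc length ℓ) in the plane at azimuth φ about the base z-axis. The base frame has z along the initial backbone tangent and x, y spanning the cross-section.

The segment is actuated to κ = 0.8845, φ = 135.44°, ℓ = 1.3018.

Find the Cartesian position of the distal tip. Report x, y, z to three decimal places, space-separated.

θ = κ·ℓ = 0.8845 × 1.3018 = 1.15144 rad
ρ = (1 − cos θ)/κ = (1 − 0.40717)/0.8845 = 0.67024
z = sin θ / κ = 0.91335/0.8845 = 1.03262
x = ρ cos φ = 0.67024 × cos(135.44°) = -0.47756
y = ρ sin φ = 0.67024 × sin(135.44°) = 0.47028

-0.478 0.470 1.033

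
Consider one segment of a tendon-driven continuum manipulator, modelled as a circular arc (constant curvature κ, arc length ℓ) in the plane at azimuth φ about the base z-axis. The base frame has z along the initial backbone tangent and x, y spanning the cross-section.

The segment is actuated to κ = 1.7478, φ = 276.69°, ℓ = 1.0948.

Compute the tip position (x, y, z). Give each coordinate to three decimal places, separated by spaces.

θ = κ·ℓ = 1.7478 × 1.0948 = 1.91349 rad
ρ = (1 − cos θ)/κ = (1 − -0.33603)/1.7478 = 0.76440
z = sin θ / κ = 0.94185/1.7478 = 0.53888
x = ρ cos φ = 0.76440 × cos(276.69°) = 0.08905
y = ρ sin φ = 0.76440 × sin(276.69°) = -0.75920

0.089 -0.759 0.539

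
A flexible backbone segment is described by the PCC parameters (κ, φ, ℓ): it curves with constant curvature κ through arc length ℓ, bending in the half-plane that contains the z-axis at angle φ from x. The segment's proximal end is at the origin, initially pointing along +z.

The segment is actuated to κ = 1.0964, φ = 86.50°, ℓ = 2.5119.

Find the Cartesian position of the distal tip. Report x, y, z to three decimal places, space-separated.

0.107 1.753 0.345

θ = κ·ℓ = 1.0964 × 2.5119 = 2.75405 rad
ρ = (1 − cos θ)/κ = (1 − -0.92584)/1.0964 = 1.75651
z = sin θ / κ = 0.37792/1.0964 = 0.34469
x = ρ cos φ = 1.75651 × cos(86.50°) = 0.10723
y = ρ sin φ = 1.75651 × sin(86.50°) = 1.75324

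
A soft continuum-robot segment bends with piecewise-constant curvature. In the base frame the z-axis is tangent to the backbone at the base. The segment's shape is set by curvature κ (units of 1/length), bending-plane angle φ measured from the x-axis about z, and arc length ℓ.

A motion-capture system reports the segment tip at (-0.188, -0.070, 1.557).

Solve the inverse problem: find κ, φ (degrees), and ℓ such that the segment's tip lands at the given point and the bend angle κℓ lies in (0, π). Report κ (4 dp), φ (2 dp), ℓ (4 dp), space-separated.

0.1628 200.42 1.5742

ρ = √(x²+y²) = √(-0.188² + -0.070²) = 0.20061
φ = atan2(y, x) mod 360° = atan2(-0.070, -0.188) = 200.4223°
|p|² = ρ² + z² = 0.20061² + 1.557² = 2.46449
κ = 2ρ / |p|² = 2×0.20061 / 2.46449 = 0.16280
θ = 2·atan2(ρ, z) = 2·atan2(0.20061, 1.557) = 0.25627 rad
ℓ = θ/κ = 0.25627/0.16280 = 1.57417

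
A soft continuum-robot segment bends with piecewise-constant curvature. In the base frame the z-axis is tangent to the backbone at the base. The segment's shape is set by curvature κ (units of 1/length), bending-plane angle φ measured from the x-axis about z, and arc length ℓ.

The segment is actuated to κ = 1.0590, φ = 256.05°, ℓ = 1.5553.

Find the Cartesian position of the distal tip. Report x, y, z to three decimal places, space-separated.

θ = κ·ℓ = 1.0590 × 1.5553 = 1.64706 rad
ρ = (1 − cos θ)/κ = (1 − -0.07619)/1.0590 = 1.01623
z = sin θ / κ = 0.99709/1.0590 = 0.94154
x = ρ cos φ = 1.01623 × cos(256.05°) = -0.24499
y = ρ sin φ = 1.01623 × sin(256.05°) = -0.98626

-0.245 -0.986 0.942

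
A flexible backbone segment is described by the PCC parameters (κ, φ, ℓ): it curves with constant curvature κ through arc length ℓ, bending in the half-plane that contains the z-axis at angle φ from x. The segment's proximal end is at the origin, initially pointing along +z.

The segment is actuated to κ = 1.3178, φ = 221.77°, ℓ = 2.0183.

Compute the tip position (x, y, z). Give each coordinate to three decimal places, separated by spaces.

-1.067 -0.953 0.352

θ = κ·ℓ = 1.3178 × 2.0183 = 2.65972 rad
ρ = (1 − cos θ)/κ = (1 − -0.88613)/1.3178 = 1.43127
z = sin θ / κ = 0.46344/1.3178 = 0.35168
x = ρ cos φ = 1.43127 × cos(221.77°) = -1.06748
y = ρ sin φ = 1.43127 × sin(221.77°) = -0.95343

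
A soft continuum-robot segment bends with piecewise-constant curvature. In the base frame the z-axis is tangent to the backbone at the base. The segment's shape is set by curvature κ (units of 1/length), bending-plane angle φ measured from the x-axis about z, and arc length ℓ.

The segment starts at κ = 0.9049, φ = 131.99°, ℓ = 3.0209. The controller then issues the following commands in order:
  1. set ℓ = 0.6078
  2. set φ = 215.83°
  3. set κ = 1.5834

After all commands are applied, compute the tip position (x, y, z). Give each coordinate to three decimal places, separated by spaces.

initial: κ=0.9049, φ=131.99°, ℓ=3.0209
cmd 1: set ℓ=0.6078 → (κ,φ,ℓ)=(0.9049,131.99°,0.6078) → tip=(-0.1090,0.1211,0.5776)
cmd 2: set φ=215.83° → (κ,φ,ℓ)=(0.9049,215.83°,0.6078) → tip=(-0.1321,-0.0954,0.5776)
cmd 3: set κ=1.5834 → (κ,φ,ℓ)=(1.5834,215.83°,0.6078) → tip=(-0.2194,-0.1584,0.5182)

-0.219 -0.158 0.518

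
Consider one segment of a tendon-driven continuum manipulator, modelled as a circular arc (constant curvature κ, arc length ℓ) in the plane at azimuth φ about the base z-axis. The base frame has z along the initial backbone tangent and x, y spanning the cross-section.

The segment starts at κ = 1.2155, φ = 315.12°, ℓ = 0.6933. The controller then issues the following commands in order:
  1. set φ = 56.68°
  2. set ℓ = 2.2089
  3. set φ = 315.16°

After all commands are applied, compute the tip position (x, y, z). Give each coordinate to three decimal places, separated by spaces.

initial: κ=1.2155, φ=315.12°, ℓ=0.6933
cmd 1: set φ=56.68° → (κ,φ,ℓ)=(1.2155,56.68°,0.6933) → tip=(0.1512,0.2300,0.6141)
cmd 2: set ℓ=2.2089 → (κ,φ,ℓ)=(1.2155,56.68°,2.2089) → tip=(0.8575,1.3045,0.3628)
cmd 3: set φ=315.16° → (κ,φ,ℓ)=(1.2155,315.16°,2.2089) → tip=(1.1069,-1.1008,0.3628)

1.107 -1.101 0.363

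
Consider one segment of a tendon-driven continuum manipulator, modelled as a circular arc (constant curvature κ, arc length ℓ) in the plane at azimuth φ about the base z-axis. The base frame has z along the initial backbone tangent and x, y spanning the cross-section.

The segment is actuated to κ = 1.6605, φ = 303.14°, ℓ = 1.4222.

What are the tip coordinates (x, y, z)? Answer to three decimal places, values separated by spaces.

θ = κ·ℓ = 1.6605 × 1.4222 = 2.36156 rad
ρ = (1 − cos θ)/κ = (1 − -0.71089)/1.6605 = 1.03035
z = sin θ / κ = 0.70330/1.6605 = 0.42355
x = ρ cos φ = 1.03035 × cos(303.14°) = 0.56328
y = ρ sin φ = 1.03035 × sin(303.14°) = -0.86275

0.563 -0.863 0.424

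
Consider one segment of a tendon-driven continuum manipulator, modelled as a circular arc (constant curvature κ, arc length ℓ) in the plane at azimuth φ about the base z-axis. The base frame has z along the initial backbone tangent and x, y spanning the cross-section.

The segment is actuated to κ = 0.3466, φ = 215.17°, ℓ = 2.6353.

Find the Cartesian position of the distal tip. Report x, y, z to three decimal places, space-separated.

θ = κ·ℓ = 0.3466 × 2.6353 = 0.91339 rad
ρ = (1 − cos θ)/κ = (1 − 0.61106)/0.3466 = 1.12215
z = sin θ / κ = 0.79158/0.3466 = 2.28385
x = ρ cos φ = 1.12215 × cos(215.17°) = -0.91730
y = ρ sin φ = 1.12215 × sin(215.17°) = -0.64636

-0.917 -0.646 2.284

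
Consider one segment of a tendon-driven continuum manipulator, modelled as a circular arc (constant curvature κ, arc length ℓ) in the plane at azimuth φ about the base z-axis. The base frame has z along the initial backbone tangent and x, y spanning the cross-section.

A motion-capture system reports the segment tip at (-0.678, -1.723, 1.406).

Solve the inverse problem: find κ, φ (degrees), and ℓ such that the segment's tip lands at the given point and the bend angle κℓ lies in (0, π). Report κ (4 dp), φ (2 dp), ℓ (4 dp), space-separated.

ρ = √(x²+y²) = √(-0.678² + -1.723²) = 1.85160
φ = atan2(y, x) mod 360° = atan2(-1.723, -0.678) = 248.5204°
|p|² = ρ² + z² = 1.85160² + 1.406² = 5.40525
κ = 2ρ / |p|² = 2×1.85160 / 5.40525 = 0.68511
θ = 2·atan2(ρ, z) = 2·atan2(1.85160, 1.406) = 1.84268 rad
ℓ = θ/κ = 1.84268/0.68511 = 2.68961

0.6851 248.52 2.6896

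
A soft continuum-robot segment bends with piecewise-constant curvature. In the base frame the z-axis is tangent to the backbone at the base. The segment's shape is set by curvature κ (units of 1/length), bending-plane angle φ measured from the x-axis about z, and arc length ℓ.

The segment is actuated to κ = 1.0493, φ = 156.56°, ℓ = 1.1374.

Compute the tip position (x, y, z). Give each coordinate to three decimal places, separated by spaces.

θ = κ·ℓ = 1.0493 × 1.1374 = 1.19347 rad
ρ = (1 − cos θ)/κ = (1 − 0.36843)/1.0493 = 0.60189
z = sin θ / κ = 0.92965/1.0493 = 0.88598
x = ρ cos φ = 0.60189 × cos(156.56°) = -0.55222
y = ρ sin φ = 0.60189 × sin(156.56°) = 0.23943

-0.552 0.239 0.886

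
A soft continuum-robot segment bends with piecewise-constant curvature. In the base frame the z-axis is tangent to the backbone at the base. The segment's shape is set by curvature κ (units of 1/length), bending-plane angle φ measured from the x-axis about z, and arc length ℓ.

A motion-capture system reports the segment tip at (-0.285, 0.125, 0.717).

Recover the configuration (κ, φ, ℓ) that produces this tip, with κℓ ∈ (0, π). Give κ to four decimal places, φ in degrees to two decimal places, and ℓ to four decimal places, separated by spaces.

1.0188 156.32 0.8039

ρ = √(x²+y²) = √(-0.285² + 0.125²) = 0.31121
φ = atan2(y, x) mod 360° = atan2(0.125, -0.285) = 156.3179°
|p|² = ρ² + z² = 0.31121² + 0.717² = 0.61094
κ = 2ρ / |p|² = 2×0.31121 / 0.61094 = 1.01878
θ = 2·atan2(ρ, z) = 2·atan2(0.31121, 0.717) = 0.81901 rad
ℓ = θ/κ = 0.81901/1.01878 = 0.80391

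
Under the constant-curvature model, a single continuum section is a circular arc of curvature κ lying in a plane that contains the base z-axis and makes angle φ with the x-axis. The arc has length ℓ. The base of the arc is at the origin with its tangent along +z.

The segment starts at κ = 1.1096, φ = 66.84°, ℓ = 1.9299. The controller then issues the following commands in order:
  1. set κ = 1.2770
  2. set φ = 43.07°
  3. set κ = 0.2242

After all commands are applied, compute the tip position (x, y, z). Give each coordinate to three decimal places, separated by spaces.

initial: κ=1.1096, φ=66.84°, ℓ=1.9299
cmd 1: set κ=1.2770 → (κ,φ,ℓ)=(1.2770,66.84°,1.9299) → tip=(0.5480,1.2811,0.4906)
cmd 2: set φ=43.07° → (κ,φ,ℓ)=(1.2770,43.07°,1.9299) → tip=(1.0179,0.9515,0.4906)
cmd 3: set κ=0.2242 → (κ,φ,ℓ)=(0.2242,43.07°,1.9299) → tip=(0.3003,0.2807,1.8702)

0.300 0.281 1.870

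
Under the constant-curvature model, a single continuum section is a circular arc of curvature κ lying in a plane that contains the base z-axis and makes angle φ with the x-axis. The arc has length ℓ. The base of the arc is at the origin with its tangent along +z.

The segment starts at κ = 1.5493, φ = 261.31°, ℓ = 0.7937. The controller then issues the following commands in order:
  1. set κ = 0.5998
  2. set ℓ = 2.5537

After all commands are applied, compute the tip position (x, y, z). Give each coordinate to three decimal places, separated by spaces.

initial: κ=1.5493, φ=261.31°, ℓ=0.7937
cmd 1: set κ=0.5998 → (κ,φ,ℓ)=(0.5998,261.31°,0.7937) → tip=(-0.0280,-0.1833,0.7641)
cmd 2: set ℓ=2.5537 → (κ,φ,ℓ)=(0.5998,261.31°,2.5537) → tip=(-0.2421,-1.5837,1.6659)

-0.242 -1.584 1.666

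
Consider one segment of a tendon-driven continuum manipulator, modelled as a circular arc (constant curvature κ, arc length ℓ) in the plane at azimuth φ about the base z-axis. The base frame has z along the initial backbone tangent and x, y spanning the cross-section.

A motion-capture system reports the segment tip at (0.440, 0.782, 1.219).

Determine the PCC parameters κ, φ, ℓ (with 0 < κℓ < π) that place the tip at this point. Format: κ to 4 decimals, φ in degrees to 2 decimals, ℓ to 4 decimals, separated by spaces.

0.7833 60.64 1.6202

ρ = √(x²+y²) = √(0.440² + 0.782²) = 0.89729
φ = atan2(y, x) mod 360° = atan2(0.782, 0.440) = 60.6353°
|p|² = ρ² + z² = 0.89729² + 1.219² = 2.29109
κ = 2ρ / |p|² = 2×0.89729 / 2.29109 = 0.78329
θ = 2·atan2(ρ, z) = 2·atan2(0.89729, 1.219) = 1.26907 rad
ℓ = θ/κ = 1.26907/0.78329 = 1.62019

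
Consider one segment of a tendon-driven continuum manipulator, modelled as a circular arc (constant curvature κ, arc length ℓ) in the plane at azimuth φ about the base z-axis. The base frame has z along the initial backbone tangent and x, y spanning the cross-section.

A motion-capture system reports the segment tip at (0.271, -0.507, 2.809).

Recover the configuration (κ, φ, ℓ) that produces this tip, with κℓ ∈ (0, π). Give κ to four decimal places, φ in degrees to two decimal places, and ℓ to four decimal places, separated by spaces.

0.1399 298.13 2.8868

ρ = √(x²+y²) = √(0.271² + -0.507²) = 0.57488
φ = atan2(y, x) mod 360° = atan2(-0.507, 0.271) = 298.1253°
|p|² = ρ² + z² = 0.57488² + 2.809² = 8.22097
κ = 2ρ / |p|² = 2×0.57488 / 8.22097 = 0.13986
θ = 2·atan2(ρ, z) = 2·atan2(0.57488, 2.809) = 0.40374 rad
ℓ = θ/κ = 0.40374/0.13986 = 2.88679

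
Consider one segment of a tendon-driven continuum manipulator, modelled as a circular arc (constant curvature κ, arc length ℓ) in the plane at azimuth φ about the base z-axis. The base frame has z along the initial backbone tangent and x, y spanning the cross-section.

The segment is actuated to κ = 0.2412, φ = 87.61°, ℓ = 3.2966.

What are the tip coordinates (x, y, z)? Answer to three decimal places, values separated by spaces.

θ = κ·ℓ = 0.2412 × 3.2966 = 0.79514 rad
ρ = (1 − cos θ)/κ = (1 − 0.70018)/0.2412 = 1.24301
z = sin θ / κ = 0.71396/0.2412 = 2.96004
x = ρ cos φ = 1.24301 × cos(87.61°) = 0.05184
y = ρ sin φ = 1.24301 × sin(87.61°) = 1.24193

0.052 1.242 2.960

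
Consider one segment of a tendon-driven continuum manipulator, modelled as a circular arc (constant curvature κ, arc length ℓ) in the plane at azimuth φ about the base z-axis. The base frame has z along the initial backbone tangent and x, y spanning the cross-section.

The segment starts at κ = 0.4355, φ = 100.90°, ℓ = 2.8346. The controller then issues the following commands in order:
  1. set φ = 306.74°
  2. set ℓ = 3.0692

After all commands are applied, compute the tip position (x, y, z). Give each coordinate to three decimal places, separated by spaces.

1.055 -1.413 2.234

initial: κ=0.4355, φ=100.90°, ℓ=2.8346
cmd 1: set φ=306.74° → (κ,φ,ℓ)=(0.4355,306.74°,2.8346) → tip=(0.9203,-1.2328,2.1676)
cmd 2: set ℓ=3.0692 → (κ,φ,ℓ)=(0.4355,306.74°,3.0692) → tip=(1.0549,-1.4131,2.2335)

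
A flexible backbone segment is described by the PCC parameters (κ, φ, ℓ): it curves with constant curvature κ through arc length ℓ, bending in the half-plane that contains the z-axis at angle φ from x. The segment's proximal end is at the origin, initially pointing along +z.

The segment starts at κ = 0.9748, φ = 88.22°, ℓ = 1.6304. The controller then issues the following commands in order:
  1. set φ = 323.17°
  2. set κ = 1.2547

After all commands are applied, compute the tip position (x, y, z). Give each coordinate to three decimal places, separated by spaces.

initial: κ=0.9748, φ=88.22°, ℓ=1.6304
cmd 1: set φ=323.17° → (κ,φ,ℓ)=(0.9748,323.17°,1.6304) → tip=(0.8363,-0.6263,1.0257)
cmd 2: set κ=1.2547 → (κ,φ,ℓ)=(1.2547,323.17°,1.6304) → tip=(0.9296,-0.6962,0.7088)

0.930 -0.696 0.709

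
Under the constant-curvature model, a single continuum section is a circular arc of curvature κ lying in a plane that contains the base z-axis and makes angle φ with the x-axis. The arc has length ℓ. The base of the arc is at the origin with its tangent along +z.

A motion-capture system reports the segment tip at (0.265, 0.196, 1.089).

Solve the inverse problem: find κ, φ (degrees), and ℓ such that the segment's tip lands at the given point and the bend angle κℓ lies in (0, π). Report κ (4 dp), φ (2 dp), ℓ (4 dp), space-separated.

ρ = √(x²+y²) = √(0.265² + 0.196²) = 0.32961
φ = atan2(y, x) mod 360° = atan2(0.196, 0.265) = 36.4875°
|p|² = ρ² + z² = 0.32961² + 1.089² = 1.29456
κ = 2ρ / |p|² = 2×0.32961 / 1.29456 = 0.50922
θ = 2·atan2(ρ, z) = 2·atan2(0.32961, 1.089) = 0.58781 rad
ℓ = θ/κ = 0.58781/0.50922 = 1.15434

0.5092 36.49 1.1543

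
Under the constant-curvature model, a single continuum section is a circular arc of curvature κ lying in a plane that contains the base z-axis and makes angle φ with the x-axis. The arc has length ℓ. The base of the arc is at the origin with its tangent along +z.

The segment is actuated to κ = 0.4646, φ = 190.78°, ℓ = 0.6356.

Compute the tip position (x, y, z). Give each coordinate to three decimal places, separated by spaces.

θ = κ·ℓ = 0.4646 × 0.6356 = 0.29530 rad
ρ = (1 − cos θ)/κ = (1 − 0.95671)/0.4646 = 0.09317
z = sin θ / κ = 0.29103/0.4646 = 0.62640
x = ρ cos φ = 0.09317 × cos(190.78°) = -0.09152
y = ρ sin φ = 0.09317 × sin(190.78°) = -0.01743

-0.092 -0.017 0.626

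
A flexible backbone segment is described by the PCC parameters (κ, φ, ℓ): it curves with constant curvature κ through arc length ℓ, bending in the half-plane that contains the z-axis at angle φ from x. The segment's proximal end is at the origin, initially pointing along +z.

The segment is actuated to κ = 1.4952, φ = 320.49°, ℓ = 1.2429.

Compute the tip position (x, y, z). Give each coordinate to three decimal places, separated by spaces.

θ = κ·ℓ = 1.4952 × 1.2429 = 1.85838 rad
ρ = (1 − cos θ)/κ = (1 − -0.28364)/1.4952 = 0.85851
z = sin θ / κ = 0.95893/1.4952 = 0.64134
x = ρ cos φ = 0.85851 × cos(320.49°) = 0.66235
y = ρ sin φ = 0.85851 × sin(320.49°) = -0.54619

0.662 -0.546 0.641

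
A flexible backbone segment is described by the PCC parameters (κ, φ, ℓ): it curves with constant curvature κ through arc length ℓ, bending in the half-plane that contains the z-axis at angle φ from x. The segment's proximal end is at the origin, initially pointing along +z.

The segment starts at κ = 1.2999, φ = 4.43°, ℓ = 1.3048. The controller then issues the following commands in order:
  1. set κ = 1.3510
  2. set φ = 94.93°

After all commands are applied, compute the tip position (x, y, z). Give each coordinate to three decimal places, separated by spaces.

initial: κ=1.2999, φ=4.43°, ℓ=1.3048
cmd 1: set κ=1.3510 → (κ,φ,ℓ)=(1.3510,4.43°,1.3048) → tip=(0.8788,0.0681,0.7266)
cmd 2: set φ=94.93° → (κ,φ,ℓ)=(1.3510,94.93°,1.3048) → tip=(-0.0757,0.8782,0.7266)

-0.076 0.878 0.727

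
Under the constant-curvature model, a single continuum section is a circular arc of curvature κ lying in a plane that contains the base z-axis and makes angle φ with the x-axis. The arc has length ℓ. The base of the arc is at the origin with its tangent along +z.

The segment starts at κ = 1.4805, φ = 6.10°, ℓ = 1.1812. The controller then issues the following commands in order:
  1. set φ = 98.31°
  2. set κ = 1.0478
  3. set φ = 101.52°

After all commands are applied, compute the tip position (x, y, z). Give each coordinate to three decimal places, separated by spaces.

-0.128 0.629 0.902

initial: κ=1.4805, φ=6.10°, ℓ=1.1812
cmd 1: set φ=98.31° → (κ,φ,ℓ)=(1.4805,98.31°,1.1812) → tip=(-0.1149,0.7867,0.6648)
cmd 2: set κ=1.0478 → (κ,φ,ℓ)=(1.0478,98.31°,1.1812) → tip=(-0.0928,0.6355,0.9019)
cmd 3: set φ=101.52° → (κ,φ,ℓ)=(1.0478,101.52°,1.1812) → tip=(-0.1283,0.6294,0.9019)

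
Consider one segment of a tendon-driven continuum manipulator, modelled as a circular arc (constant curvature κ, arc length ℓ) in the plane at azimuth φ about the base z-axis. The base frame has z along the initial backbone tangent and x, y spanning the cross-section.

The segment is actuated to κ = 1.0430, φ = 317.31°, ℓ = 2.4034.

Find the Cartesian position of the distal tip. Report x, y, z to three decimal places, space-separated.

θ = κ·ℓ = 1.0430 × 2.4034 = 2.50675 rad
ρ = (1 − cos θ)/κ = (1 − -0.80516)/1.0430 = 1.73074
z = sin θ / κ = 0.59305/1.0430 = 0.56860
x = ρ cos φ = 1.73074 × cos(317.31°) = 1.27215
y = ρ sin φ = 1.73074 × sin(317.31°) = -1.17350

1.272 -1.173 0.569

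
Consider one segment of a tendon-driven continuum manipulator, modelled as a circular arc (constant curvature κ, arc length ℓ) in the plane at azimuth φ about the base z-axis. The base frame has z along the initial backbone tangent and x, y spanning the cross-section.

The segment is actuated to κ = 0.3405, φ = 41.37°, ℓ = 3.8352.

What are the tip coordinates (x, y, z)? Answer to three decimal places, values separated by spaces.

1.627 1.433 2.834

θ = κ·ℓ = 0.3405 × 3.8352 = 1.30589 rad
ρ = (1 − cos θ)/κ = (1 − 0.26182)/0.3405 = 2.16792
z = sin θ / κ = 0.96512/0.3405 = 2.83441
x = ρ cos φ = 2.16792 × cos(41.37°) = 1.62693
y = ρ sin φ = 2.16792 × sin(41.37°) = 1.43282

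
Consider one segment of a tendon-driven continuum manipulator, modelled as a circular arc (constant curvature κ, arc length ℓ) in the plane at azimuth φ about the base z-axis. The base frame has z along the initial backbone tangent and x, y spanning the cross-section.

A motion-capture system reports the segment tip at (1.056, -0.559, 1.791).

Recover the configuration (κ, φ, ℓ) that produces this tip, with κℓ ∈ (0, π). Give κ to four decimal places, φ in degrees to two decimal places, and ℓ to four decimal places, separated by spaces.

0.5155 332.11 2.2824

ρ = √(x²+y²) = √(1.056² + -0.559²) = 1.19483
φ = atan2(y, x) mod 360° = atan2(-0.559, 1.056) = 332.1052°
|p|² = ρ² + z² = 1.19483² + 1.791² = 4.63530
κ = 2ρ / |p|² = 2×1.19483 / 4.63530 = 0.51554
θ = 2·atan2(ρ, z) = 2·atan2(1.19483, 1.791) = 1.17665 rad
ℓ = θ/κ = 1.17665/0.51554 = 2.28238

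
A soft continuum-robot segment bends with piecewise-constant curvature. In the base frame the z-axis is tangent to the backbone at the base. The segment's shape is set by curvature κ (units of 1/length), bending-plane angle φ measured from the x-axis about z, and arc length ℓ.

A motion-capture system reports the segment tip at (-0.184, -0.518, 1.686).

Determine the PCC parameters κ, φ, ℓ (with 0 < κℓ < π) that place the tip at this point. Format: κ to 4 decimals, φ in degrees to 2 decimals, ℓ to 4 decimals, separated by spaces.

0.3496 250.44 1.8031

ρ = √(x²+y²) = √(-0.184² + -0.518²) = 0.54971
φ = atan2(y, x) mod 360° = atan2(-0.518, -0.184) = 250.4443°
|p|² = ρ² + z² = 0.54971² + 1.686² = 3.14478
κ = 2ρ / |p|² = 2×0.54971 / 3.14478 = 0.34960
θ = 2·atan2(ρ, z) = 2·atan2(0.54971, 1.686) = 0.63035 rad
ℓ = θ/κ = 0.63035/0.34960 = 1.80305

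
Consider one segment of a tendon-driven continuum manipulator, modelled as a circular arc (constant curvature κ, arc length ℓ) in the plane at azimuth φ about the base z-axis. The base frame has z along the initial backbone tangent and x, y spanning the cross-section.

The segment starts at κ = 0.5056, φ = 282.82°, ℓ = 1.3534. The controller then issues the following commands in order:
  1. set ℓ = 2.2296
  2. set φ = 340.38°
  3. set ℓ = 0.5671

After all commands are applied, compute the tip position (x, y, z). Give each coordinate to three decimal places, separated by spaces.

0.076 -0.027 0.559

initial: κ=0.5056, φ=282.82°, ℓ=1.3534
cmd 1: set ℓ=2.2296 → (κ,φ,ℓ)=(0.5056,282.82°,2.2296) → tip=(0.2505,-1.1010,1.7865)
cmd 2: set φ=340.38° → (κ,φ,ℓ)=(0.5056,340.38°,2.2296) → tip=(1.0636,-0.3791,1.7865)
cmd 3: set ℓ=0.5671 → (κ,φ,ℓ)=(0.5056,340.38°,0.5671) → tip=(0.0761,-0.0271,0.5594)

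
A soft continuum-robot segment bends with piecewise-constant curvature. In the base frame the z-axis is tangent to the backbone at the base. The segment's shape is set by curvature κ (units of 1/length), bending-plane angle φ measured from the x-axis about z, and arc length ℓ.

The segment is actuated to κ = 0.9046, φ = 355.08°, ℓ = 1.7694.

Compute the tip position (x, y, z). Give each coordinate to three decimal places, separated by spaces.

1.134 -0.098 1.105

θ = κ·ℓ = 0.9046 × 1.7694 = 1.60060 rad
ρ = (1 − cos θ)/κ = (1 − -0.02980)/0.9046 = 1.13840
z = sin θ / κ = 0.99956/0.9046 = 1.10497
x = ρ cos φ = 1.13840 × cos(355.08°) = 1.13421
y = ρ sin φ = 1.13840 × sin(355.08°) = -0.09763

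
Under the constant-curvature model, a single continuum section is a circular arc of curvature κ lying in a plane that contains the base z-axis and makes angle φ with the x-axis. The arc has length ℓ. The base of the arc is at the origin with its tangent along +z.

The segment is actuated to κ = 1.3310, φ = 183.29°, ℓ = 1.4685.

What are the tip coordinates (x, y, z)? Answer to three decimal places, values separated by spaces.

θ = κ·ℓ = 1.3310 × 1.4685 = 1.95457 rad
ρ = (1 − cos θ)/κ = (1 − -0.37443)/1.3310 = 1.03263
z = sin θ / κ = 0.92726/1.3310 = 0.69666
x = ρ cos φ = 1.03263 × cos(183.29°) = -1.03092
y = ρ sin φ = 1.03263 × sin(183.29°) = -0.05926

-1.031 -0.059 0.697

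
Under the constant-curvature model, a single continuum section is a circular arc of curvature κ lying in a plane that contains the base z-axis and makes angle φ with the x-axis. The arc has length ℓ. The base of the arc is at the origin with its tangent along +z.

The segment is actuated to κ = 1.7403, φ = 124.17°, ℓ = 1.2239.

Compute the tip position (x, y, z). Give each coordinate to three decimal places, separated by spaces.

θ = κ·ℓ = 1.7403 × 1.2239 = 2.12995 rad
ρ = (1 − cos θ)/κ = (1 − -0.53047)/1.7403 = 0.87943
z = sin θ / κ = 0.84770/1.7403 = 0.48710
x = ρ cos φ = 0.87943 × cos(124.17°) = -0.49393
y = ρ sin φ = 0.87943 × sin(124.17°) = 0.72762

-0.494 0.728 0.487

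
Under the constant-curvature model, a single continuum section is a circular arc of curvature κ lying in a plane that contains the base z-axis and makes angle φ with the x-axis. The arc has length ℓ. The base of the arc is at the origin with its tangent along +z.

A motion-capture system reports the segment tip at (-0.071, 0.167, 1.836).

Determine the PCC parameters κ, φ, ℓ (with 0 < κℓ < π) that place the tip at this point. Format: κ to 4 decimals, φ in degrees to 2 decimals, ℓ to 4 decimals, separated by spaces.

ρ = √(x²+y²) = √(-0.071² + 0.167²) = 0.18147
φ = atan2(y, x) mod 360° = atan2(0.167, -0.071) = 113.0328°
|p|² = ρ² + z² = 0.18147² + 1.836² = 3.40383
κ = 2ρ / |p|² = 2×0.18147 / 3.40383 = 0.10662
θ = 2·atan2(ρ, z) = 2·atan2(0.18147, 1.836) = 0.19704 rad
ℓ = θ/κ = 0.19704/0.10662 = 1.84793

0.1066 113.03 1.8479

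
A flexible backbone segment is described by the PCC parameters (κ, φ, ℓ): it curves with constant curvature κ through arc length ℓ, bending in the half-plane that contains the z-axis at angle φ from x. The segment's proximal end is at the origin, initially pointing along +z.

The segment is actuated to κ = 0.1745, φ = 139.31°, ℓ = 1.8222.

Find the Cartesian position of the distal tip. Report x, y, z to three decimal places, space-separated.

-0.218 0.187 1.792

θ = κ·ℓ = 0.1745 × 1.8222 = 0.31797 rad
ρ = (1 − cos θ)/κ = (1 − 0.94987)/0.1745 = 0.28727
z = sin θ / κ = 0.31264/0.1745 = 1.79165
x = ρ cos φ = 0.28727 × cos(139.31°) = -0.21782
y = ρ sin φ = 0.28727 × sin(139.31°) = 0.18729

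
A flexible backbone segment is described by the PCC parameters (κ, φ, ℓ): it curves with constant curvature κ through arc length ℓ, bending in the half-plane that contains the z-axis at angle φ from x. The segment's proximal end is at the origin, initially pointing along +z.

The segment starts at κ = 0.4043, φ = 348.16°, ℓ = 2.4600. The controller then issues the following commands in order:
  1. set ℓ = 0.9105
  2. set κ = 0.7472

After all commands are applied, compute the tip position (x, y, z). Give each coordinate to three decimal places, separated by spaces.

initial: κ=0.4043, φ=348.16°, ℓ=2.4600
cmd 1: set ℓ=0.9105 → (κ,φ,ℓ)=(0.4043,348.16°,0.9105) → tip=(0.1622,-0.0340,0.8901)
cmd 2: set κ=0.7472 → (κ,φ,ℓ)=(0.7472,348.16°,0.9105) → tip=(0.2916,-0.0611,0.8419)

0.292 -0.061 0.842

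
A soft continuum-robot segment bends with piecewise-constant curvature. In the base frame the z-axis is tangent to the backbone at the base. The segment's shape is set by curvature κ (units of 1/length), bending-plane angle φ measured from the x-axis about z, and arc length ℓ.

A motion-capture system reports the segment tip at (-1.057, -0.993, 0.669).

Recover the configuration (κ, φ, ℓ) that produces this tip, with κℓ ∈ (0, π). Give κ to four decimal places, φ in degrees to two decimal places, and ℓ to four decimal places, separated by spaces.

ρ = √(x²+y²) = √(-1.057² + -0.993²) = 1.45028
φ = atan2(y, x) mod 360° = atan2(-0.993, -1.057) = 223.2118°
|p|² = ρ² + z² = 1.45028² + 0.669² = 2.55086
κ = 2ρ / |p|² = 2×1.45028 / 2.55086 = 1.13709
θ = 2·atan2(ρ, z) = 2·atan2(1.45028, 0.669) = 2.27718 rad
ℓ = θ/κ = 2.27718/1.13709 = 2.00265

1.1371 223.21 2.0026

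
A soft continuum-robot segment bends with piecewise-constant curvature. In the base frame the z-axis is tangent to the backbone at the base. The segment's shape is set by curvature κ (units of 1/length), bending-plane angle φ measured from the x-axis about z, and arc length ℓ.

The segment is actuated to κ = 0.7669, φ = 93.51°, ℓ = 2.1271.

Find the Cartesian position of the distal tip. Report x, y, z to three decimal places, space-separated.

θ = κ·ℓ = 0.7669 × 2.1271 = 1.63127 rad
ρ = (1 − cos θ)/κ = (1 − -0.06044)/0.7669 = 1.38276
z = sin θ / κ = 0.99817/0.7669 = 1.30157
x = ρ cos φ = 1.38276 × cos(93.51°) = -0.08466
y = ρ sin φ = 1.38276 × sin(93.51°) = 1.38017

-0.085 1.380 1.302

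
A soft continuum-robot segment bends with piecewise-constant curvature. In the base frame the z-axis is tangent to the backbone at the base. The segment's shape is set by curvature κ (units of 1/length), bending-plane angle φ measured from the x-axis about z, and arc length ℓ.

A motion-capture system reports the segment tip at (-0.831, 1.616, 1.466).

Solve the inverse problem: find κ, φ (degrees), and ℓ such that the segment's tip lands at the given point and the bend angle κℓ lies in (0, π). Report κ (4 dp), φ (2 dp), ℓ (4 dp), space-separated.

0.6667 117.21 2.6757

ρ = √(x²+y²) = √(-0.831² + 1.616²) = 1.81715
φ = atan2(y, x) mod 360° = atan2(1.616, -0.831) = 117.2137°
|p|² = ρ² + z² = 1.81715² + 1.466² = 5.45117
κ = 2ρ / |p|² = 2×1.81715 / 5.45117 = 0.66670
θ = 2·atan2(ρ, z) = 2·atan2(1.81715, 1.466) = 1.78389 rad
ℓ = θ/κ = 1.78389/0.66670 = 2.67571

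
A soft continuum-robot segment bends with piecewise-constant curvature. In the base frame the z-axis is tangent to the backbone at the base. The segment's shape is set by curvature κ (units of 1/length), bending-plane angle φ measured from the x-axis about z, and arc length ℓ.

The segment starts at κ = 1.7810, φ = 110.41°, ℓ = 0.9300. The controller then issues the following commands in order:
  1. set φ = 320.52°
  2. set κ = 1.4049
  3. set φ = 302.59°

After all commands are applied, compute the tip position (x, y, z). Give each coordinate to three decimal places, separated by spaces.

0.283 -0.443 0.687

initial: κ=1.7810, φ=110.41°, ℓ=0.9300
cmd 1: set φ=320.52° → (κ,φ,ℓ)=(1.7810,320.52°,0.9300) → tip=(0.4704,-0.3875,0.5594)
cmd 2: set κ=1.4049 → (κ,φ,ℓ)=(1.4049,320.52°,0.9300) → tip=(0.4059,-0.3344,0.6871)
cmd 3: set φ=302.59° → (κ,φ,ℓ)=(1.4049,302.59°,0.9300) → tip=(0.2833,-0.4431,0.6871)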